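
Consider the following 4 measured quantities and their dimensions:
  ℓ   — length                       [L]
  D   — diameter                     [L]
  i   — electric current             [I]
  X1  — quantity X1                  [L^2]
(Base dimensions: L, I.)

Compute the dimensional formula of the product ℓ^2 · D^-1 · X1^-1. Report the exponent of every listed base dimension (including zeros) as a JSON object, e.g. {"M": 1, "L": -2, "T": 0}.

{"L": -1, "I": 0}

Exponent matrix [L,I] × [ℓ,D,i,X1]:
  L: [ 1  1  0  2]
  I: [ 0  0  1  0]
  [L]: (2)·1+(-1)·1+(-1)·2 = -1
  [I]: (2)·0+(-1)·0+(-1)·0 = 0
⇒ L^-1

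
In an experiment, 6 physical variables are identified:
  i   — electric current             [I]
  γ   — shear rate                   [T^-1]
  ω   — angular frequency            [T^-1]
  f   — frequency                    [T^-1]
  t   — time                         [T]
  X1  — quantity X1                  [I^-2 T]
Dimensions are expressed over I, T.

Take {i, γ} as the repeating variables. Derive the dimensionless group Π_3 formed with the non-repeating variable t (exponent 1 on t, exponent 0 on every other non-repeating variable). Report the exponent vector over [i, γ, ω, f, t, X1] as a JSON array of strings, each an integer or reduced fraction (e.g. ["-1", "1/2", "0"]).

["0", "1", "0", "0", "1", "0"]

Write exponents as rows I,T / cols i,γ,ω,f,t,X1:
  I: [ 1  0  0  0  0 -2]
  T: [ 0 -1 -1 -1  1  1]
Row reduction gives pivot columns i,γ; rank = 2
Repeat: i,γ; free: ω,f,t,X1
RREF:
  r0: [   1    0    0    0    0   -2]
  r1: [   0    1    1    1   -1   -1]
Fix exponent of t at 1, ω at 0, f at 0, X1 at 0; solve each RREF row for its pivot's exponent:
  r0: exp(i) + (0)·1 = 0 ⇒ exp(i) = 0
  r1: exp(γ) + (-1)·1 = 0 ⇒ exp(γ) = 1
Π_3 = γ · t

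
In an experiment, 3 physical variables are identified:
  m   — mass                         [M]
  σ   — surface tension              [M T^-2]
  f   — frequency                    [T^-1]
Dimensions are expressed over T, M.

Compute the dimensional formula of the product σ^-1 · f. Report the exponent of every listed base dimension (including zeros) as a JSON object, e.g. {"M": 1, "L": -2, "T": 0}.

{"T": 1, "M": -1}

Write exponents as rows T,M / cols m,σ,f:
  T: [ 0 -2 -1]
  M: [ 1  1  0]
  [T]: (-1)·-2+(1)·-1 = 1
  [M]: (-1)·1+(1)·0 = -1
⇒ T M^-1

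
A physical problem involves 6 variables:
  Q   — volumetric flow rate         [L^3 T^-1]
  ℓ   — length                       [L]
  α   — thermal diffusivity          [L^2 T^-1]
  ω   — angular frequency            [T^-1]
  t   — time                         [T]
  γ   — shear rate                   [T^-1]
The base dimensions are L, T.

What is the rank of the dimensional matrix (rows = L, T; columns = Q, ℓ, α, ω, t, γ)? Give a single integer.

2

Exponent matrix [L,T] × [Q,ℓ,α,ω,t,γ]:
  L: [ 3  1  2  0  0  0]
  T: [-1  0 -1 -1  1 -1]
Echelon form has 2 nonzero rows (pivots: Q,ℓ)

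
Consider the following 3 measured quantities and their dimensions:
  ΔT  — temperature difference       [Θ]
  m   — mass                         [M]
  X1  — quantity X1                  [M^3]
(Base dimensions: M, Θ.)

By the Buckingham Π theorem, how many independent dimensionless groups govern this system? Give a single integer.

Exponent matrix [M,Θ] × [ΔT,m,X1]:
  M: [ 0  1  3]
  Θ: [ 1  0  0]
Row reduction gives pivot columns ΔT,m; rank = 2
n=3, r=2 ⇒ 1 dimensionless group

1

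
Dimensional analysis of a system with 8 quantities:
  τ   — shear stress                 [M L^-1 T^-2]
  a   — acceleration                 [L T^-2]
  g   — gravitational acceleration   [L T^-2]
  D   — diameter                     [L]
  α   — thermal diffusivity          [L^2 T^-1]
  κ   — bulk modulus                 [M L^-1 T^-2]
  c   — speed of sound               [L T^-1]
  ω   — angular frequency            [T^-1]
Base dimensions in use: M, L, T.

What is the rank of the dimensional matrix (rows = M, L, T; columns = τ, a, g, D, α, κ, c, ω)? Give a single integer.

Dimensional matrix (M×L×T by τ×a×g×D×α×κ×c×ω):
  M: [ 1  0  0  0  0  1  0  0]
  L: [-1  1  1  1  2 -1  1  0]
  T: [-2 -2 -2  0 -1 -2 -1 -1]
RREF → pivots at {τ,a,D} ⇒ r = 3

3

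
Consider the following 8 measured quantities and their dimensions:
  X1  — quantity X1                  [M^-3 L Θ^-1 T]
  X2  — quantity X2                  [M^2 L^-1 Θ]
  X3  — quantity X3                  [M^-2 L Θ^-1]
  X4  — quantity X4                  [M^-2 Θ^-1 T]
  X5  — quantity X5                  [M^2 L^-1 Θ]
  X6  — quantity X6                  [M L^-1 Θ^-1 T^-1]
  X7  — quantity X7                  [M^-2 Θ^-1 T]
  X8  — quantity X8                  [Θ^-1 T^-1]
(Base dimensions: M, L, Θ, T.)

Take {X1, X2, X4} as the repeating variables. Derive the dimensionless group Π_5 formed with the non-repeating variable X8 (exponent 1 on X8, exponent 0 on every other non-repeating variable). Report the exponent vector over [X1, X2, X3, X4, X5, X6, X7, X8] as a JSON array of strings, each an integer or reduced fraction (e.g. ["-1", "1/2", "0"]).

["2", "2", "0", "-1", "0", "0", "0", "1"]

Write exponents as rows M,L,Θ,T / cols X1,X2,X3,X4,X5,X6,X7,X8:
  M: [-3  2 -2 -2  2  1 -2  0]
  L: [ 1 -1  1  0 -1 -1  0  0]
  Θ: [-1  1 -1 -1  1 -1 -1 -1]
  T: [ 1  0  0  1  0 -1  1 -1]
Row reduction gives pivot columns X1,X2,X4; rank = 3
Repeat: X1,X2,X4; free: X3,X5,X6,X7,X8
RREF:
  r0: [   1    0    0    0    0   -3    0   -2]
  r1: [   0    1   -1    0    1   -2    0   -2]
  r2: [   0    0    0    1    0    2    1    1]
  r3: [   0    0    0    0    0    0    0    0]
Fix exponent of X8 at 1, X3 at 0, X5 at 0, X6 at 0, X7 at 0; solve each RREF row for its pivot's exponent:
  r0: exp(X1) + (-2)·1 = 0 ⇒ exp(X1) = 2
  r1: exp(X2) + (-2)·1 = 0 ⇒ exp(X2) = 2
  r2: exp(X4) + (1)·1 = 0 ⇒ exp(X4) = -1
Π_5 = X1^2 · X2^2 · X4^-1 · X8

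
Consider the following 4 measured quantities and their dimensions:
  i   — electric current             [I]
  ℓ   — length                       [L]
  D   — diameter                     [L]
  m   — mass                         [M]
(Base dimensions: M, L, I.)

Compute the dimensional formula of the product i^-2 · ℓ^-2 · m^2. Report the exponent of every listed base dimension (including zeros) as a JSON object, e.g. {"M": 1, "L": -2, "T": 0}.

{"M": 2, "L": -2, "I": -2}

Dimensional matrix (M×L×I by i×ℓ×D×m):
  M: [ 0  0  0  1]
  L: [ 0  1  1  0]
  I: [ 1  0  0  0]
  [M]: (-2)·0+(-2)·0+(2)·1 = 2
  [L]: (-2)·0+(-2)·1+(2)·0 = -2
  [I]: (-2)·1+(-2)·0+(2)·0 = -2
⇒ M^2 L^-2 I^-2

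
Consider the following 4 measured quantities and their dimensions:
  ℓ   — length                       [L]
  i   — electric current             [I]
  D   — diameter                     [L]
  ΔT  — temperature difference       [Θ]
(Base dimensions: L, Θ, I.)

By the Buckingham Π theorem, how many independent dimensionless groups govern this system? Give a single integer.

Exponent matrix [L,Θ,I] × [ℓ,i,D,ΔT]:
  L: [ 1  0  1  0]
  Θ: [ 0  0  0  1]
  I: [ 0  1  0  0]
RREF → pivots at {ℓ,i,ΔT} ⇒ r = 3
4 vars − rank 3 = 1 Π group

1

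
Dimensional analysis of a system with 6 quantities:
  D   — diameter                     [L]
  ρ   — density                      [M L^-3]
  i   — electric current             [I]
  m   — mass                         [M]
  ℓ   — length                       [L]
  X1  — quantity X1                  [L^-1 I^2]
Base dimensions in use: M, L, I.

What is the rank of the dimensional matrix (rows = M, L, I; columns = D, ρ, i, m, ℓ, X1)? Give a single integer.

3

Exponent matrix [M,L,I] × [D,ρ,i,m,ℓ,X1]:
  M: [ 0  1  0  1  0  0]
  L: [ 1 -3  0  0  1 -1]
  I: [ 0  0  1  0  0  2]
RREF → pivots at {D,ρ,i} ⇒ r = 3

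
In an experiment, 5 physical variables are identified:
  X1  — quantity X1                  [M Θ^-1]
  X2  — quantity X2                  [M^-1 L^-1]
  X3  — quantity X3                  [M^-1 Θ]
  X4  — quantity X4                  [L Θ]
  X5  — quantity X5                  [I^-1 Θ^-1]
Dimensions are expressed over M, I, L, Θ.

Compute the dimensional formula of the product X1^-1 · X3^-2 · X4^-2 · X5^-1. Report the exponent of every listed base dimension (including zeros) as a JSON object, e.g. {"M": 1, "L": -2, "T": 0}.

{"M": 1, "I": 1, "L": -2, "Θ": -2}

Write exponents as rows M,I,L,Θ / cols X1,X2,X3,X4,X5:
  M: [ 1 -1 -1  0  0]
  I: [ 0  0  0  0 -1]
  L: [ 0 -1  0  1  0]
  Θ: [-1  0  1  1 -1]
  [M]: (-1)·1+(-2)·-1+(-2)·0+(-1)·0 = 1
  [I]: (-1)·0+(-2)·0+(-2)·0+(-1)·-1 = 1
  [L]: (-1)·0+(-2)·0+(-2)·1+(-1)·0 = -2
  [Θ]: (-1)·-1+(-2)·1+(-2)·1+(-1)·-1 = -2
⇒ M I L^-2 Θ^-2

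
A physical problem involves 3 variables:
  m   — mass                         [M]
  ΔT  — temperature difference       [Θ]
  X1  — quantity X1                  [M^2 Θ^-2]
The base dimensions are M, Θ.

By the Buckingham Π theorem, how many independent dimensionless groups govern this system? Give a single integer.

Dimensional matrix (M×Θ by m×ΔT×X1):
  M: [ 1  0  2]
  Θ: [ 0  1 -2]
RREF → pivots at {m,ΔT} ⇒ r = 2
Π count = n − r = 3 − 2 = 1

1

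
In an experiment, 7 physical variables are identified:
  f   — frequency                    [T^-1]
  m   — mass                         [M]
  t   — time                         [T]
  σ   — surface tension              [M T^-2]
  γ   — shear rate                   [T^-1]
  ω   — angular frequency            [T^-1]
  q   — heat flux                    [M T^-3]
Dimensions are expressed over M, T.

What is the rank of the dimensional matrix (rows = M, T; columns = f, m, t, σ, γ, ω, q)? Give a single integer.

Dimensional matrix (M×T by f×m×t×σ×γ×ω×q):
  M: [ 0  1  0  1  0  0  1]
  T: [-1  0  1 -2 -1 -1 -3]
Echelon form has 2 nonzero rows (pivots: f,m)

2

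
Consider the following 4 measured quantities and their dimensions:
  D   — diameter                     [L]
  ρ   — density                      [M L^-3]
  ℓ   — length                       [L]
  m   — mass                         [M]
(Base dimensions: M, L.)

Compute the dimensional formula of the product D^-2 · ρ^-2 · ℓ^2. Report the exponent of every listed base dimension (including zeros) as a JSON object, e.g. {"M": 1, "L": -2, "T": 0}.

Dimensional matrix (M×L by D×ρ×ℓ×m):
  M: [ 0  1  0  1]
  L: [ 1 -3  1  0]
  [M]: (-2)·0+(-2)·1+(2)·0 = -2
  [L]: (-2)·1+(-2)·-3+(2)·1 = 6
⇒ M^-2 L^6

{"M": -2, "L": 6}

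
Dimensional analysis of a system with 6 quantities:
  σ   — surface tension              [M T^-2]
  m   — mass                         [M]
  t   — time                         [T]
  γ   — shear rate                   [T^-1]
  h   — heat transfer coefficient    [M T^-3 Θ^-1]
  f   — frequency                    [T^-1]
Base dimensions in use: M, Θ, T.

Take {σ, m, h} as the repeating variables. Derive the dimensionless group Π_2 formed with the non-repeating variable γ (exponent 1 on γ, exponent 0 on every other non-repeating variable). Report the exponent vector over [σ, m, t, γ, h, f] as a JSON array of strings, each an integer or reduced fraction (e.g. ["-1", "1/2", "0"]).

Dimensional matrix (M×Θ×T by σ×m×t×γ×h×f):
  M: [ 1  1  0  0  1  0]
  Θ: [ 0  0  0  0 -1  0]
  T: [-2  0  1 -1 -3 -1]
Echelon form has 3 nonzero rows (pivots: σ,m,h)
Repeat: σ,m,h; free: t,γ,f
RREF:
  r0: [   1    0 -1/2  1/2    0  1/2]
  r1: [   0    1  1/2 -1/2    0 -1/2]
  r2: [   0    0    0    0    1    0]
Fix exponent of γ at 1, t at 0, f at 0; solve each RREF row for its pivot's exponent:
  r0: exp(σ) + (1/2)·1 = 0 ⇒ exp(σ) = -1/2
  r1: exp(m) + (-1/2)·1 = 0 ⇒ exp(m) = 1/2
  r2: exp(h) + (0)·1 = 0 ⇒ exp(h) = 0
Π_2 = σ^(-1/2) · m^(1/2) · γ

["-1/2", "1/2", "0", "1", "0", "0"]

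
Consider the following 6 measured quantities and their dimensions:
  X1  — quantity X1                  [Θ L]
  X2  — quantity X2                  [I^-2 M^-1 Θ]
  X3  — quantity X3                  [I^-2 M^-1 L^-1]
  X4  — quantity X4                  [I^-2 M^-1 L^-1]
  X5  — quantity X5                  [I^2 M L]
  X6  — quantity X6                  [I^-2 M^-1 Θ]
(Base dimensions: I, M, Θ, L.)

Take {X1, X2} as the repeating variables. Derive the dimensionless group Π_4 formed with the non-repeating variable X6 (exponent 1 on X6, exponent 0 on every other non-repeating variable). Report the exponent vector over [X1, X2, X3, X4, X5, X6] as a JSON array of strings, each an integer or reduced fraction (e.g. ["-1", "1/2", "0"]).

Write exponents as rows I,M,Θ,L / cols X1,X2,X3,X4,X5,X6:
  I: [ 0 -2 -2 -2  2 -2]
  M: [ 0 -1 -1 -1  1 -1]
  Θ: [ 1  1  0  0  0  1]
  L: [ 1  0 -1 -1  1  0]
Row reduction gives pivot columns X1,X2; rank = 2
Pivot set = {X1,X2}, free = {X3,X4,X5,X6}
RREF:
  r0: [   1    0   -1   -1    1    0]
  r1: [   0    1    1    1   -1    1]
  r2: [   0    0    0    0    0    0]
  r3: [   0    0    0    0    0    0]
Fix exponent of X6 at 1, X3 at 0, X4 at 0, X5 at 0; solve each RREF row for its pivot's exponent:
  r0: exp(X1) + (0)·1 = 0 ⇒ exp(X1) = 0
  r1: exp(X2) + (1)·1 = 0 ⇒ exp(X2) = -1
Π_4 = X2^-1 · X6

["0", "-1", "0", "0", "0", "1"]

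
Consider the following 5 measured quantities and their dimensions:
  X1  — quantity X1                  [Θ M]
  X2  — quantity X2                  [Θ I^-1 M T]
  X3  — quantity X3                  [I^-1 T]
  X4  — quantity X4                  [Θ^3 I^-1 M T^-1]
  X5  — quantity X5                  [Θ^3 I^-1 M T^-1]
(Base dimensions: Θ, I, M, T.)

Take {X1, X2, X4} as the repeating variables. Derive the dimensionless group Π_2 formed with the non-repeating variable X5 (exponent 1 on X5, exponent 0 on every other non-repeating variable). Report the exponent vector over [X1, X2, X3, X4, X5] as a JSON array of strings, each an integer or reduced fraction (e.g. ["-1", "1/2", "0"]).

["0", "0", "0", "-1", "1"]

Dimensional matrix (Θ×I×M×T by X1×X2×X3×X4×X5):
  Θ: [ 1  1  0  3  3]
  I: [ 0 -1 -1 -1 -1]
  M: [ 1  1  0  1  1]
  T: [ 0  1  1 -1 -1]
Echelon form has 3 nonzero rows (pivots: X1,X2,X4)
Repeat: X1,X2,X4; free: X3,X5
RREF:
  r0: [   1    0   -1    0    0]
  r1: [   0    1    1    0    0]
  r2: [   0    0    0    1    1]
  r3: [   0    0    0    0    0]
Fix exponent of X5 at 1, X3 at 0; solve each RREF row for its pivot's exponent:
  r0: exp(X1) + (0)·1 = 0 ⇒ exp(X1) = 0
  r1: exp(X2) + (0)·1 = 0 ⇒ exp(X2) = 0
  r2: exp(X4) + (1)·1 = 0 ⇒ exp(X4) = -1
Π_2 = X4^-1 · X5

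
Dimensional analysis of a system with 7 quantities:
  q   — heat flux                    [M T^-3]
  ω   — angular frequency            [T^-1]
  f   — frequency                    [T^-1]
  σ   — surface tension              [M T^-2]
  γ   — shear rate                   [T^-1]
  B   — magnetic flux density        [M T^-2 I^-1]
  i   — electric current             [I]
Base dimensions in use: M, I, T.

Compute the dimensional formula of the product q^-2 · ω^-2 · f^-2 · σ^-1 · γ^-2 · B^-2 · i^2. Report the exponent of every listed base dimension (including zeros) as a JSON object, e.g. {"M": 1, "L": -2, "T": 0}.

Write exponents as rows M,I,T / cols q,ω,f,σ,γ,B,i:
  M: [ 1  0  0  1  0  1  0]
  I: [ 0  0  0  0  0 -1  1]
  T: [-3 -1 -1 -2 -1 -2  0]
  [M]: (-2)·1+(-2)·0+(-2)·0+(-1)·1+(-2)·0+(-2)·1+(2)·0 = -5
  [I]: (-2)·0+(-2)·0+(-2)·0+(-1)·0+(-2)·0+(-2)·-1+(2)·1 = 4
  [T]: (-2)·-3+(-2)·-1+(-2)·-1+(-1)·-2+(-2)·-1+(-2)·-2+(2)·0 = 18
⇒ M^-5 I^4 T^18

{"M": -5, "I": 4, "T": 18}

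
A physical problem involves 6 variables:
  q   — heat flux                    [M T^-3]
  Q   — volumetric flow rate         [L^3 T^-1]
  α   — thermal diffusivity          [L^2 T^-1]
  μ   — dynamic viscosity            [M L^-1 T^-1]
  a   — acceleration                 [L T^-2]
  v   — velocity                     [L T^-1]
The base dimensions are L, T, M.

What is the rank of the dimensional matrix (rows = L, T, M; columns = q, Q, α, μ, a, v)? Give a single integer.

3

Dimensional matrix (L×T×M by q×Q×α×μ×a×v):
  L: [ 0  3  2 -1  1  1]
  T: [-3 -1 -1 -1 -2 -1]
  M: [ 1  0  0  1  0  0]
RREF → pivots at {q,Q,α} ⇒ r = 3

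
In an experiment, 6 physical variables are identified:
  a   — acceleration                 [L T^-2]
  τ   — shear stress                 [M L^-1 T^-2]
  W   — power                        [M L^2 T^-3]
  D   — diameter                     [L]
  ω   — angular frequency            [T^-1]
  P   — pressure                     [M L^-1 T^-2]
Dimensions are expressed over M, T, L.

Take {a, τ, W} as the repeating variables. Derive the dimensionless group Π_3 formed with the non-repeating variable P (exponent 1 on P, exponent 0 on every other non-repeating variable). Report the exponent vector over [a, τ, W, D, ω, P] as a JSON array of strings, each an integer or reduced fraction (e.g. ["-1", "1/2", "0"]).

Exponent matrix [M,T,L] × [a,τ,W,D,ω,P]:
  M: [ 0  1  1  0  0  1]
  T: [-2 -2 -3  0 -1 -2]
  L: [ 1 -1  2  1  0 -1]
Row reduction gives pivot columns a,τ,W; rank = 3
Repeat: a,τ,W; free: D,ω,P
RREF:
  r0: [   1    0    0 -1/5  3/5    0]
  r1: [   0    1    0 -2/5  1/5    1]
  r2: [   0    0    1  2/5 -1/5    0]
Fix exponent of P at 1, D at 0, ω at 0; solve each RREF row for its pivot's exponent:
  r0: exp(a) + (0)·1 = 0 ⇒ exp(a) = 0
  r1: exp(τ) + (1)·1 = 0 ⇒ exp(τ) = -1
  r2: exp(W) + (0)·1 = 0 ⇒ exp(W) = 0
Π_3 = τ^-1 · P

["0", "-1", "0", "0", "0", "1"]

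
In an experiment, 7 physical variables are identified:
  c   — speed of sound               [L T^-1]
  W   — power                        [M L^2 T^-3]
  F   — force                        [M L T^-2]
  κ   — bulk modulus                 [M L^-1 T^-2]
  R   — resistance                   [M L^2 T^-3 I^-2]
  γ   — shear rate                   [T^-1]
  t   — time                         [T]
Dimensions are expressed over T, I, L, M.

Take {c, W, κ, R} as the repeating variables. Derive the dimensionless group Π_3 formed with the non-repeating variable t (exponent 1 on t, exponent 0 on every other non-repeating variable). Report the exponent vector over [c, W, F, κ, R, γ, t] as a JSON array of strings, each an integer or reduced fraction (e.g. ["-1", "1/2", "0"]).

["3/2", "-1/2", "0", "1/2", "0", "0", "1"]

Exponent matrix [T,I,L,M] × [c,W,F,κ,R,γ,t]:
  T: [-1 -3 -2 -2 -3 -1  1]
  I: [ 0  0  0  0 -2  0  0]
  L: [ 1  2  1 -1  2  0  0]
  M: [ 0  1  1  1  1  0  0]
Echelon form has 4 nonzero rows (pivots: c,W,κ,R)
Pivot set = {c,W,κ,R}, free = {F,γ,t}
RREF:
  r0: [   1    0   -1    0    0  3/2 -3/2]
  r1: [   0    1    1    0    0 -1/2  1/2]
  r2: [   0    0    0    1    0  1/2 -1/2]
  r3: [   0    0    0    0    1    0    0]
Fix exponent of t at 1, F at 0, γ at 0; solve each RREF row for its pivot's exponent:
  r0: exp(c) + (-3/2)·1 = 0 ⇒ exp(c) = 3/2
  r1: exp(W) + (1/2)·1 = 0 ⇒ exp(W) = -1/2
  r2: exp(κ) + (-1/2)·1 = 0 ⇒ exp(κ) = 1/2
  r3: exp(R) + (0)·1 = 0 ⇒ exp(R) = 0
Π_3 = c^(3/2) · W^(-1/2) · κ^(1/2) · t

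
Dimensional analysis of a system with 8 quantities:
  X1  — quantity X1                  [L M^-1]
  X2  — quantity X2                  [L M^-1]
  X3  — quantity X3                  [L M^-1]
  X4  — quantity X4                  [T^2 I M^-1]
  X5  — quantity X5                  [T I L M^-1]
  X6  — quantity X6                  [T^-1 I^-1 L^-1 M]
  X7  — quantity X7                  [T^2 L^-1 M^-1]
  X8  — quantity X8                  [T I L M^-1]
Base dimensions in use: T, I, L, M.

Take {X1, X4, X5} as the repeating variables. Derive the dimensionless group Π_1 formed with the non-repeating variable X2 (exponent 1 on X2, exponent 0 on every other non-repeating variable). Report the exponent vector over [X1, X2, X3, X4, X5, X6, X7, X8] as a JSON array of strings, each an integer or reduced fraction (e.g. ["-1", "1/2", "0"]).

["-1", "1", "0", "0", "0", "0", "0", "0"]

Write exponents as rows T,I,L,M / cols X1,X2,X3,X4,X5,X6,X7,X8:
  T: [ 0  0  0  2  1 -1  2  1]
  I: [ 0  0  0  1  1 -1  0  1]
  L: [ 1  1  1  0  1 -1 -1  1]
  M: [-1 -1 -1 -1 -1  1 -1 -1]
RREF → pivots at {X1,X4,X5} ⇒ r = 3
Pivot set = {X1,X4,X5}, free = {X2,X3,X6,X7,X8}
RREF:
  r0: [   1    1    1    0    0    0    1    0]
  r1: [   0    0    0    1    0    0    2    0]
  r2: [   0    0    0    0    1   -1   -2    1]
  r3: [   0    0    0    0    0    0    0    0]
Fix exponent of X2 at 1, X3 at 0, X6 at 0, X7 at 0, X8 at 0; solve each RREF row for its pivot's exponent:
  r0: exp(X1) + (1)·1 = 0 ⇒ exp(X1) = -1
  r1: exp(X4) + (0)·1 = 0 ⇒ exp(X4) = 0
  r2: exp(X5) + (0)·1 = 0 ⇒ exp(X5) = 0
Π_1 = X1^-1 · X2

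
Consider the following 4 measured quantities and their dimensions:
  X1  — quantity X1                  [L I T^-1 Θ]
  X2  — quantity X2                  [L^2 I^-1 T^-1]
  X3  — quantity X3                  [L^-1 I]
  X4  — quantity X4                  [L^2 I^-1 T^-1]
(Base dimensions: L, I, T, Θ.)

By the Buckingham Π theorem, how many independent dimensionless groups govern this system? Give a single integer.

1

Write exponents as rows L,I,T,Θ / cols X1,X2,X3,X4:
  L: [ 1  2 -1  2]
  I: [ 1 -1  1 -1]
  T: [-1 -1  0 -1]
  Θ: [ 1  0  0  0]
Row reduction gives pivot columns X1,X2,X3; rank = 3
n=4, r=3 ⇒ 1 dimensionless group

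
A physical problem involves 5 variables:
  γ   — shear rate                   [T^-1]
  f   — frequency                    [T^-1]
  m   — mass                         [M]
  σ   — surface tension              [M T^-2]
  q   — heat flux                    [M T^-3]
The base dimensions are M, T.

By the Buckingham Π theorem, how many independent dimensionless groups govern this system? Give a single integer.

Exponent matrix [M,T] × [γ,f,m,σ,q]:
  M: [ 0  0  1  1  1]
  T: [-1 -1  0 -2 -3]
Echelon form has 2 nonzero rows (pivots: γ,m)
5 vars − rank 2 = 3 Π groups

3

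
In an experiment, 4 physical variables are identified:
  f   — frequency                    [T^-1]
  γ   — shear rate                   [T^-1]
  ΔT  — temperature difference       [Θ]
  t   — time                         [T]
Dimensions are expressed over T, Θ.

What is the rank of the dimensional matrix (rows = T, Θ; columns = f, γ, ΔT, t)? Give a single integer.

Dimensional matrix (T×Θ by f×γ×ΔT×t):
  T: [-1 -1  0  1]
  Θ: [ 0  0  1  0]
RREF → pivots at {f,ΔT} ⇒ r = 2

2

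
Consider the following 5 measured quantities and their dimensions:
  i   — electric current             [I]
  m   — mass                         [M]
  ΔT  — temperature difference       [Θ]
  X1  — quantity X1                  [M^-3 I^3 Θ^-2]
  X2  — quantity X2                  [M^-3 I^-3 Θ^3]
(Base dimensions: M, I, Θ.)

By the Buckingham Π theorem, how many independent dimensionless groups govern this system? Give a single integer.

2

Dimensional matrix (M×I×Θ by i×m×ΔT×X1×X2):
  M: [ 0  1  0 -3 -3]
  I: [ 1  0  0  3 -3]
  Θ: [ 0  0  1 -2  3]
RREF → pivots at {i,m,ΔT} ⇒ r = 3
Π count = n − r = 5 − 3 = 2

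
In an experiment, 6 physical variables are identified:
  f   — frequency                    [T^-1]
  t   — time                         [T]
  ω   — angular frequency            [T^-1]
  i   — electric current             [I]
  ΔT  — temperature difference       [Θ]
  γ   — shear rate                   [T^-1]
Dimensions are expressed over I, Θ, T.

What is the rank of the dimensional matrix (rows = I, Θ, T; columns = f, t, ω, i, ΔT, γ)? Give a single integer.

3

Dimensional matrix (I×Θ×T by f×t×ω×i×ΔT×γ):
  I: [ 0  0  0  1  0  0]
  Θ: [ 0  0  0  0  1  0]
  T: [-1  1 -1  0  0 -1]
Row reduction gives pivot columns f,i,ΔT; rank = 3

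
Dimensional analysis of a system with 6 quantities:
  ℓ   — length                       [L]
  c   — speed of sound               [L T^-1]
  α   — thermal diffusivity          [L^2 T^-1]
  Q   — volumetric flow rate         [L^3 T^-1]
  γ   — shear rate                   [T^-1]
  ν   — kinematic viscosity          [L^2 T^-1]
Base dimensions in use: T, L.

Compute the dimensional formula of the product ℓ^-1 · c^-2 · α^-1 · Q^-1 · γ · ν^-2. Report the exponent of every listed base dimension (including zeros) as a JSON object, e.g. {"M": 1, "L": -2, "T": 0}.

Exponent matrix [T,L] × [ℓ,c,α,Q,γ,ν]:
  T: [ 0 -1 -1 -1 -1 -1]
  L: [ 1  1  2  3  0  2]
  [T]: (-1)·0+(-2)·-1+(-1)·-1+(-1)·-1+(1)·-1+(-2)·-1 = 5
  [L]: (-1)·1+(-2)·1+(-1)·2+(-1)·3+(1)·0+(-2)·2 = -12
⇒ T^5 L^-12

{"T": 5, "L": -12}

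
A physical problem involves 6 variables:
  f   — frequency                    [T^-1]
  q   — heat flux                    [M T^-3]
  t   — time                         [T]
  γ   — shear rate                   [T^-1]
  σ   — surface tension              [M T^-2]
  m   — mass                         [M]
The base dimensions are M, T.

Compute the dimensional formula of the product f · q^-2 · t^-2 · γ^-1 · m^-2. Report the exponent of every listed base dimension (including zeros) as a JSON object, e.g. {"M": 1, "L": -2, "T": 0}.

{"M": -4, "T": 4}

Exponent matrix [M,T] × [f,q,t,γ,σ,m]:
  M: [ 0  1  0  0  1  1]
  T: [-1 -3  1 -1 -2  0]
  [M]: (1)·0+(-2)·1+(-2)·0+(-1)·0+(-2)·1 = -4
  [T]: (1)·-1+(-2)·-3+(-2)·1+(-1)·-1+(-2)·0 = 4
⇒ M^-4 T^4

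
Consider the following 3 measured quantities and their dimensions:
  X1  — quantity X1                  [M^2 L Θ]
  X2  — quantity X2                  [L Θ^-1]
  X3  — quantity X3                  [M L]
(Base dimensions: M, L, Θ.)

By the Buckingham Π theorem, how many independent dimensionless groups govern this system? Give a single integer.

1

Exponent matrix [M,L,Θ] × [X1,X2,X3]:
  M: [ 2  0  1]
  L: [ 1  1  1]
  Θ: [ 1 -1  0]
RREF → pivots at {X1,X2} ⇒ r = 2
3 vars − rank 2 = 1 Π group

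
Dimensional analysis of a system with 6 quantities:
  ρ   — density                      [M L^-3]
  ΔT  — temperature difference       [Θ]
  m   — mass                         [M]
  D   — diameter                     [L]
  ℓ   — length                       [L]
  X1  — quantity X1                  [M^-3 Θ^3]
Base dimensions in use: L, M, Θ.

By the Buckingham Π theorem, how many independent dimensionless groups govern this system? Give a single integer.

3

Dimensional matrix (L×M×Θ by ρ×ΔT×m×D×ℓ×X1):
  L: [-3  0  0  1  1  0]
  M: [ 1  0  1  0  0 -3]
  Θ: [ 0  1  0  0  0  3]
RREF → pivots at {ρ,ΔT,m} ⇒ r = 3
6 vars − rank 3 = 3 Π groups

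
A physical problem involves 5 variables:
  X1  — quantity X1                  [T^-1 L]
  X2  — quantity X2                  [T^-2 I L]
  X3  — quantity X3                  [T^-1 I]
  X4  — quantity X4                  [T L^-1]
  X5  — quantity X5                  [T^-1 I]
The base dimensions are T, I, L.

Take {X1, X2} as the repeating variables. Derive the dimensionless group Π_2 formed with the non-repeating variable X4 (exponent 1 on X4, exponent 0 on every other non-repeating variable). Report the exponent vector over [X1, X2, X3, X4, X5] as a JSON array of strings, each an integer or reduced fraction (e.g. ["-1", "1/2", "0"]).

["1", "0", "0", "1", "0"]

Dimensional matrix (T×I×L by X1×X2×X3×X4×X5):
  T: [-1 -2 -1  1 -1]
  I: [ 0  1  1  0  1]
  L: [ 1  1  0 -1  0]
Echelon form has 2 nonzero rows (pivots: X1,X2)
Pivot set = {X1,X2}, free = {X3,X4,X5}
RREF:
  r0: [   1    0   -1   -1   -1]
  r1: [   0    1    1    0    1]
  r2: [   0    0    0    0    0]
Fix exponent of X4 at 1, X3 at 0, X5 at 0; solve each RREF row for its pivot's exponent:
  r0: exp(X1) + (-1)·1 = 0 ⇒ exp(X1) = 1
  r1: exp(X2) + (0)·1 = 0 ⇒ exp(X2) = 0
Π_2 = X1 · X4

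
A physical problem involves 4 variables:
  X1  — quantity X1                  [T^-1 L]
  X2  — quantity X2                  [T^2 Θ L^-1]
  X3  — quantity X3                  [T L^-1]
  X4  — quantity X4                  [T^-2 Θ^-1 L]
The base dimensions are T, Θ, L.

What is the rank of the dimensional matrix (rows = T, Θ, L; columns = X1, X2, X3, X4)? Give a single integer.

Write exponents as rows T,Θ,L / cols X1,X2,X3,X4:
  T: [-1  2  1 -2]
  Θ: [ 0  1  0 -1]
  L: [ 1 -1 -1  1]
RREF → pivots at {X1,X2} ⇒ r = 2

2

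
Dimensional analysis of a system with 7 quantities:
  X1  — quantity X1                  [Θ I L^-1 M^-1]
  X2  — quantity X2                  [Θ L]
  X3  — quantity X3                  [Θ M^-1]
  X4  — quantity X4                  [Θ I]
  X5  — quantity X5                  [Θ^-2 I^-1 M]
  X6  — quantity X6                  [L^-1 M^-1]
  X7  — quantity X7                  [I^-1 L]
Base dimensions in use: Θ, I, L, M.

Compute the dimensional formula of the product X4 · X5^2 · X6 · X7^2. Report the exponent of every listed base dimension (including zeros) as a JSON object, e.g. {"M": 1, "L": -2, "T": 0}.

{"Θ": -3, "I": -3, "L": 1, "M": 1}

Write exponents as rows Θ,I,L,M / cols X1,X2,X3,X4,X5,X6,X7:
  Θ: [ 1  1  1  1 -2  0  0]
  I: [ 1  0  0  1 -1  0 -1]
  L: [-1  1  0  0  0 -1  1]
  M: [-1  0 -1  0  1 -1  0]
  [Θ]: (1)·1+(2)·-2+(1)·0+(2)·0 = -3
  [I]: (1)·1+(2)·-1+(1)·0+(2)·-1 = -3
  [L]: (1)·0+(2)·0+(1)·-1+(2)·1 = 1
  [M]: (1)·0+(2)·1+(1)·-1+(2)·0 = 1
⇒ Θ^-3 I^-3 L M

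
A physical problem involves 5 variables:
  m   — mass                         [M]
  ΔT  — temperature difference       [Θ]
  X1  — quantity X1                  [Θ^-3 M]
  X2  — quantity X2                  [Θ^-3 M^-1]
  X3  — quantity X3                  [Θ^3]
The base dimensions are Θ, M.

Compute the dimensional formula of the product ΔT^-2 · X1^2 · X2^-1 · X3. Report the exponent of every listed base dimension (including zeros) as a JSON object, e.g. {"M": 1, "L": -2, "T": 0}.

Dimensional matrix (Θ×M by m×ΔT×X1×X2×X3):
  Θ: [ 0  1 -3 -3  3]
  M: [ 1  0  1 -1  0]
  [Θ]: (-2)·1+(2)·-3+(-1)·-3+(1)·3 = -2
  [M]: (-2)·0+(2)·1+(-1)·-1+(1)·0 = 3
⇒ Θ^-2 M^3

{"Θ": -2, "M": 3}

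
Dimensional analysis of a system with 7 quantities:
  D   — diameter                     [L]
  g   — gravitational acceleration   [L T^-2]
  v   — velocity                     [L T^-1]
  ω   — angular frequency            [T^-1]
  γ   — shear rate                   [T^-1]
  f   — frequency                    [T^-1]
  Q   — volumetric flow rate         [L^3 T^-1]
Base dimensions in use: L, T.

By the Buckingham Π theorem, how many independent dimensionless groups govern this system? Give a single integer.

Dimensional matrix (L×T by D×g×v×ω×γ×f×Q):
  L: [ 1  1  1  0  0  0  3]
  T: [ 0 -2 -1 -1 -1 -1 -1]
Row reduction gives pivot columns D,g; rank = 2
n=7, r=2 ⇒ 5 dimensionless groups

5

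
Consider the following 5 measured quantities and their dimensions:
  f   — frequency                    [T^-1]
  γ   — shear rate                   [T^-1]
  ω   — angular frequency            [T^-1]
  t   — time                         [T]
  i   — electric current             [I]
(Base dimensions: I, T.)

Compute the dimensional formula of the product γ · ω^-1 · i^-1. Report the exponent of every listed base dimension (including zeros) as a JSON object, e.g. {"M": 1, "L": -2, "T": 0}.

{"I": -1, "T": 0}

Exponent matrix [I,T] × [f,γ,ω,t,i]:
  I: [ 0  0  0  0  1]
  T: [-1 -1 -1  1  0]
  [I]: (1)·0+(-1)·0+(-1)·1 = -1
  [T]: (1)·-1+(-1)·-1+(-1)·0 = 0
⇒ I^-1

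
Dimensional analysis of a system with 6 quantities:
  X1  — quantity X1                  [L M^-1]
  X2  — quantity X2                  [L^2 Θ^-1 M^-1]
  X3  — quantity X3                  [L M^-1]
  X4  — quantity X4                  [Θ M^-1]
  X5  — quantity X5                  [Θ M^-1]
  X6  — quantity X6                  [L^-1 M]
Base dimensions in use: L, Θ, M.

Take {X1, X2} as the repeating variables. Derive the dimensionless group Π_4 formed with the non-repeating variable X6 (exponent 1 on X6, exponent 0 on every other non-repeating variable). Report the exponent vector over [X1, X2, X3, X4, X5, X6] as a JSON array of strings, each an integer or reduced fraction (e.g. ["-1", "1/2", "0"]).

["1", "0", "0", "0", "0", "1"]

Write exponents as rows L,Θ,M / cols X1,X2,X3,X4,X5,X6:
  L: [ 1  2  1  0  0 -1]
  Θ: [ 0 -1  0  1  1  0]
  M: [-1 -1 -1 -1 -1  1]
Echelon form has 2 nonzero rows (pivots: X1,X2)
Repeat: X1,X2; free: X3,X4,X5,X6
RREF:
  r0: [   1    0    1    2    2   -1]
  r1: [   0    1    0   -1   -1    0]
  r2: [   0    0    0    0    0    0]
Fix exponent of X6 at 1, X3 at 0, X4 at 0, X5 at 0; solve each RREF row for its pivot's exponent:
  r0: exp(X1) + (-1)·1 = 0 ⇒ exp(X1) = 1
  r1: exp(X2) + (0)·1 = 0 ⇒ exp(X2) = 0
Π_4 = X1 · X6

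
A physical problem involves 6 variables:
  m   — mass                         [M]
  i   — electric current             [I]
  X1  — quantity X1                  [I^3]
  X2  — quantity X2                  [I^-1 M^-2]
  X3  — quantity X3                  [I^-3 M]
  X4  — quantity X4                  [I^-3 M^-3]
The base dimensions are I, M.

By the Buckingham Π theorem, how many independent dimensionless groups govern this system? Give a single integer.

4

Write exponents as rows I,M / cols m,i,X1,X2,X3,X4:
  I: [ 0  1  3 -1 -3 -3]
  M: [ 1  0  0 -2  1 -3]
Row reduction gives pivot columns m,i; rank = 2
n=6, r=2 ⇒ 4 dimensionless groups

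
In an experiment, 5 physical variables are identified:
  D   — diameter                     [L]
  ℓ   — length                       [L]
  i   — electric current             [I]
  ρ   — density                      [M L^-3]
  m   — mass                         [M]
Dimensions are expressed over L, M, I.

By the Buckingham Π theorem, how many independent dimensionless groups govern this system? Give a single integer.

2

Exponent matrix [L,M,I] × [D,ℓ,i,ρ,m]:
  L: [ 1  1  0 -3  0]
  M: [ 0  0  0  1  1]
  I: [ 0  0  1  0  0]
RREF → pivots at {D,i,ρ} ⇒ r = 3
5 vars − rank 3 = 2 Π groups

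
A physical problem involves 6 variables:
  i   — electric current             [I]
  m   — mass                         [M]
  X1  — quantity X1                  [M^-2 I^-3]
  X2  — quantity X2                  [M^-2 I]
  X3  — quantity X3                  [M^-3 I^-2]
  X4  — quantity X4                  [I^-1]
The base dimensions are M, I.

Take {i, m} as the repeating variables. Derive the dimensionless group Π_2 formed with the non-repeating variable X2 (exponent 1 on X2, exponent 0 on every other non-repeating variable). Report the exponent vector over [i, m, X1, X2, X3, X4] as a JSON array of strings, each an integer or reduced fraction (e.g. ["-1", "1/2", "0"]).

["-1", "2", "0", "1", "0", "0"]

Exponent matrix [M,I] × [i,m,X1,X2,X3,X4]:
  M: [ 0  1 -2 -2 -3  0]
  I: [ 1  0 -3  1 -2 -1]
RREF → pivots at {i,m} ⇒ r = 2
Repeat: i,m; free: X1,X2,X3,X4
RREF:
  r0: [   1    0   -3    1   -2   -1]
  r1: [   0    1   -2   -2   -3    0]
Fix exponent of X2 at 1, X1 at 0, X3 at 0, X4 at 0; solve each RREF row for its pivot's exponent:
  r0: exp(i) + (1)·1 = 0 ⇒ exp(i) = -1
  r1: exp(m) + (-2)·1 = 0 ⇒ exp(m) = 2
Π_2 = i^-1 · m^2 · X2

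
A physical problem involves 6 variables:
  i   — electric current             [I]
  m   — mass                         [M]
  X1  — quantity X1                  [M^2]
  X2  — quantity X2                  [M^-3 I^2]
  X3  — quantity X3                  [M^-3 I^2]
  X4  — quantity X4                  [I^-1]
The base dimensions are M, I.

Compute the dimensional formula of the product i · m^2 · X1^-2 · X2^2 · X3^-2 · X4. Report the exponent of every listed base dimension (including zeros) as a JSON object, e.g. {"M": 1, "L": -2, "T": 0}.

{"M": -2, "I": 0}

Exponent matrix [M,I] × [i,m,X1,X2,X3,X4]:
  M: [ 0  1  2 -3 -3  0]
  I: [ 1  0  0  2  2 -1]
  [M]: (1)·0+(2)·1+(-2)·2+(2)·-3+(-2)·-3+(1)·0 = -2
  [I]: (1)·1+(2)·0+(-2)·0+(2)·2+(-2)·2+(1)·-1 = 0
⇒ M^-2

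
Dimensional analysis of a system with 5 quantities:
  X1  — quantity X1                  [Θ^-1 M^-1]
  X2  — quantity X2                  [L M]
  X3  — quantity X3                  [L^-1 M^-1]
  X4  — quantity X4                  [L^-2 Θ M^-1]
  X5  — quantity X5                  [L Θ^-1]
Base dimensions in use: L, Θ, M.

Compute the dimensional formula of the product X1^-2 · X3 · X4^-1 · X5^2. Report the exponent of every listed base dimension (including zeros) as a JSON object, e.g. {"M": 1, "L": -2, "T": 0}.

{"L": 3, "Θ": -1, "M": 2}

Dimensional matrix (L×Θ×M by X1×X2×X3×X4×X5):
  L: [ 0  1 -1 -2  1]
  Θ: [-1  0  0  1 -1]
  M: [-1  1 -1 -1  0]
  [L]: (-2)·0+(1)·-1+(-1)·-2+(2)·1 = 3
  [Θ]: (-2)·-1+(1)·0+(-1)·1+(2)·-1 = -1
  [M]: (-2)·-1+(1)·-1+(-1)·-1+(2)·0 = 2
⇒ L^3 Θ^-1 M^2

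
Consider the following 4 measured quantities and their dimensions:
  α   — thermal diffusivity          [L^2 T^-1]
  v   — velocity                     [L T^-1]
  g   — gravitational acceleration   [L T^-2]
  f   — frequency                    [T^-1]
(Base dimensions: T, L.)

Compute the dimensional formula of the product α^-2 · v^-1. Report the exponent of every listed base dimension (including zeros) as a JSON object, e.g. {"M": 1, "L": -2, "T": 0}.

{"T": 3, "L": -5}

Exponent matrix [T,L] × [α,v,g,f]:
  T: [-1 -1 -2 -1]
  L: [ 2  1  1  0]
  [T]: (-2)·-1+(-1)·-1 = 3
  [L]: (-2)·2+(-1)·1 = -5
⇒ T^3 L^-5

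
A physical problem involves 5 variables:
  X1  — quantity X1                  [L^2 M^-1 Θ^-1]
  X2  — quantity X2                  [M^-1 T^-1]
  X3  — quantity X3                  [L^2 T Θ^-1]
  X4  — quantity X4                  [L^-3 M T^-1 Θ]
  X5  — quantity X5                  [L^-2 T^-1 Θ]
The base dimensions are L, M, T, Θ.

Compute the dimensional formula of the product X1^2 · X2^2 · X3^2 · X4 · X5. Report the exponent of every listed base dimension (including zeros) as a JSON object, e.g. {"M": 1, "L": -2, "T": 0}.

Dimensional matrix (L×M×T×Θ by X1×X2×X3×X4×X5):
  L: [ 2  0  2 -3 -2]
  M: [-1 -1  0  1  0]
  T: [ 0 -1  1 -1 -1]
  Θ: [-1  0 -1  1  1]
  [L]: (2)·2+(2)·0+(2)·2+(1)·-3+(1)·-2 = 3
  [M]: (2)·-1+(2)·-1+(2)·0+(1)·1+(1)·0 = -3
  [T]: (2)·0+(2)·-1+(2)·1+(1)·-1+(1)·-1 = -2
  [Θ]: (2)·-1+(2)·0+(2)·-1+(1)·1+(1)·1 = -2
⇒ L^3 M^-3 T^-2 Θ^-2

{"L": 3, "M": -3, "T": -2, "Θ": -2}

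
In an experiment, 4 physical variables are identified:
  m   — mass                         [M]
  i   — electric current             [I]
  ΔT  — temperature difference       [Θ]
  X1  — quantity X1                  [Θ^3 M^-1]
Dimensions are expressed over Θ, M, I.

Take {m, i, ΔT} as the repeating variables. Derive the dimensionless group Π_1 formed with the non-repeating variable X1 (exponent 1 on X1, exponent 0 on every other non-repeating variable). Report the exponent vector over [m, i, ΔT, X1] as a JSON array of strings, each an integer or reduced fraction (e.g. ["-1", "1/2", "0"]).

Write exponents as rows Θ,M,I / cols m,i,ΔT,X1:
  Θ: [ 0  0  1  3]
  M: [ 1  0  0 -1]
  I: [ 0  1  0  0]
Echelon form has 3 nonzero rows (pivots: m,i,ΔT)
Repeat: m,i,ΔT; free: X1
RREF:
  r0: [   1    0    0   -1]
  r1: [   0    1    0    0]
  r2: [   0    0    1    3]
Fix exponent of X1 at 1; solve each RREF row for its pivot's exponent:
  r0: exp(m) + (-1)·1 = 0 ⇒ exp(m) = 1
  r1: exp(i) + (0)·1 = 0 ⇒ exp(i) = 0
  r2: exp(ΔT) + (3)·1 = 0 ⇒ exp(ΔT) = -3
Π_1 = m · ΔT^-3 · X1

["1", "0", "-3", "1"]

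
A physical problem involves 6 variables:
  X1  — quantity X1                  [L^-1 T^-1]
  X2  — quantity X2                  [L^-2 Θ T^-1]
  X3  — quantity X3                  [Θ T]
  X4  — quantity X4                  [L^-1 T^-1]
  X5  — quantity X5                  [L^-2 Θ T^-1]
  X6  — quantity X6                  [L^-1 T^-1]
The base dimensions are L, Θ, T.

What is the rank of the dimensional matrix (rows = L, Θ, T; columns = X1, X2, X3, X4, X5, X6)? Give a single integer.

2

Write exponents as rows L,Θ,T / cols X1,X2,X3,X4,X5,X6:
  L: [-1 -2  0 -1 -2 -1]
  Θ: [ 0  1  1  0  1  0]
  T: [-1 -1  1 -1 -1 -1]
Echelon form has 2 nonzero rows (pivots: X1,X2)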